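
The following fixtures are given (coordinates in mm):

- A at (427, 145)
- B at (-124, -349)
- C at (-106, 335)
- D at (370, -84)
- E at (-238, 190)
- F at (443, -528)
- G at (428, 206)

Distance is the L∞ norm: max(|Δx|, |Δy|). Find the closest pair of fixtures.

Pairwise distances:
A–B: 551 mm
A–C: 533 mm
A–D: 229 mm
A–E: 665 mm
A–F: 673 mm
A–G: 61 mm
B–C: 684 mm
B–D: 494 mm
B–E: 539 mm
B–F: 567 mm
B–G: 555 mm
C–D: 476 mm
C–E: 145 mm
C–F: 863 mm
C–G: 534 mm
D–E: 608 mm
D–F: 444 mm
D–G: 290 mm
E–F: 718 mm
E–G: 666 mm
F–G: 734 mm
Closest pair: A–G at 61 mm.

A and G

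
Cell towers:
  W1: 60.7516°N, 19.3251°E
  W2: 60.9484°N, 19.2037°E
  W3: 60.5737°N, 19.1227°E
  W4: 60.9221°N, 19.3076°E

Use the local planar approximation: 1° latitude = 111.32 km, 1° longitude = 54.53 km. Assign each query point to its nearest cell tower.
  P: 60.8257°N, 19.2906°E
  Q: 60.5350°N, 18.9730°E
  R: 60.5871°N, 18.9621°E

P at 60.8257°N, 19.2906°E:
  W1: √((-0.0741·111.32)² + (0.0345·54.53)²) = √(68.042899 + 3.539233) = 8.4606 km
  W2: √((0.1227·111.32)² + (-0.0869·54.53)²) = √(186.567298 + 22.454870) = 14.4576 km
  W3: √((-0.2520·111.32)² + (-0.1679·54.53)²) = √(786.950611 + 83.824773) = 29.5089 km
  W4: √((0.0964·111.32)² + (0.0170·54.53)²) = √(115.159684 + 0.859348) = 10.7712 km
  → nearest: W1 (8.4606 km)
Q at 60.5350°N, 18.9730°E:
  W1: √((0.2166·111.32)² + (0.3521·54.53)²) = √(581.384300 + 368.640499) = 30.8225 km
  W2: √((0.4134·111.32)² + (0.2307·54.53)²) = √(2117.811684 + 158.258186) = 47.7082 km
  W3: √((0.0387·111.32)² + (0.1497·54.53)²) = √(18.559588 + 66.636871) = 9.2302 km
  W4: √((0.3871·111.32)² + (0.3346·54.53)²) = √(1856.918051 + 332.906955) = 46.7956 km
  → nearest: W3 (9.2302 km)
R at 60.5871°N, 18.9621°E:
  W1: √((0.1645·111.32)² + (0.3630·54.53)²) = √(335.334471 + 391.817875) = 26.9658 km
  W2: √((0.3613·111.32)² + (0.2416·54.53)²) = √(1617.641643 + 173.566080) = 42.3227 km
  W3: √((-0.0134·111.32)² + (0.1606·54.53)²) = √(2.225133 + 76.694122) = 8.8837 km
  W4: √((0.3350·111.32)² + (0.3455·54.53)²) = √(1390.708181 + 354.949933) = 41.7811 km
  → nearest: W3 (8.8837 km)

P→W1; Q→W3; R→W3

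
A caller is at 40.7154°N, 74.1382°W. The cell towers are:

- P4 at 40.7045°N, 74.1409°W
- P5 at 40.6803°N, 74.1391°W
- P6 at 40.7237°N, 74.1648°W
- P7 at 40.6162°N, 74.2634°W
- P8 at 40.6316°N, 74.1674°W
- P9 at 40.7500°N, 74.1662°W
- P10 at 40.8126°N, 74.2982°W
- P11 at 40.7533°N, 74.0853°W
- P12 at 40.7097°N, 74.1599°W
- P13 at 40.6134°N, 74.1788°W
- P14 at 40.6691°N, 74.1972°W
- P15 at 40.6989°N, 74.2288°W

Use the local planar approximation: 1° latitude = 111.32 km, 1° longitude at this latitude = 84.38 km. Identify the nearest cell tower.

P4

Distances from 40.7154°N, 74.1382°W:
P4: 1.2346 km
P5: 3.9081 km
P6: 2.4272 km
P7: 15.2824 km
P8: 9.6485 km
P9: 4.5186 km
P10: 17.3018 km
P11: 6.1421 km
P12: 1.9379 km
P13: 11.8602 km
P14: 7.1659 km
P15: 7.8624 km
Minimum: P4 at 1.2346 km.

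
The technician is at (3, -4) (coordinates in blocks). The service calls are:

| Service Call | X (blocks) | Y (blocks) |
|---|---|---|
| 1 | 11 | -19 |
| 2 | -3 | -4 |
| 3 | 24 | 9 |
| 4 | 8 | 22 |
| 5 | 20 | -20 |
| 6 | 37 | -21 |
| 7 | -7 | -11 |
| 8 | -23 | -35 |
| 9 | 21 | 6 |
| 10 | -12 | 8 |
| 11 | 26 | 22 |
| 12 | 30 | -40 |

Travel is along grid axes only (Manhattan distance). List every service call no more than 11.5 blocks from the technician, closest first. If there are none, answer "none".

2

Distances from (3, -4):
1: 23 blocks
2: 6 blocks
3: 34 blocks
4: 31 blocks
5: 33 blocks
6: 51 blocks
7: 17 blocks
8: 57 blocks
9: 28 blocks
10: 27 blocks
11: 49 blocks
12: 63 blocks
Threshold 11.5 blocks: 2 (6 blocks) is within range.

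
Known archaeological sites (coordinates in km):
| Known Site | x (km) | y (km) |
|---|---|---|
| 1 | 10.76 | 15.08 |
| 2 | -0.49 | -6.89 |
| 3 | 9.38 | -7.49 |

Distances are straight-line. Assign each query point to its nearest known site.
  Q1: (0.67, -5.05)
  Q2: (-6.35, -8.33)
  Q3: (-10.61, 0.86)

Q1 at (0.67, -5.05):
  1: 22.52 km
  2: 2.18 km
  3: 9.05 km
  → nearest: 2 (2.18 km)
Q2 at (-6.35, -8.33):
  1: 29.00 km
  2: 6.03 km
  3: 15.75 km
  → nearest: 2 (6.03 km)
Q3 at (-10.61, 0.86):
  1: 25.67 km
  2: 12.75 km
  3: 21.66 km
  → nearest: 2 (12.75 km)

Q1→2; Q2→2; Q3→2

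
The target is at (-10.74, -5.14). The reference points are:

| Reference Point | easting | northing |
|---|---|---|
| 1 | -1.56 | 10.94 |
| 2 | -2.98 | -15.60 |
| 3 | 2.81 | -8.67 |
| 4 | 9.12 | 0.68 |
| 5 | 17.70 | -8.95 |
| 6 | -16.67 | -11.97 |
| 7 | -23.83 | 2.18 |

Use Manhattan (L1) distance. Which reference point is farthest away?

5

Distances from (-10.74, -5.14):
1: 25.26
2: 18.22
3: 17.08
4: 25.68
5: 32.25
6: 12.76
7: 20.41
Maximum: 5 at 32.25.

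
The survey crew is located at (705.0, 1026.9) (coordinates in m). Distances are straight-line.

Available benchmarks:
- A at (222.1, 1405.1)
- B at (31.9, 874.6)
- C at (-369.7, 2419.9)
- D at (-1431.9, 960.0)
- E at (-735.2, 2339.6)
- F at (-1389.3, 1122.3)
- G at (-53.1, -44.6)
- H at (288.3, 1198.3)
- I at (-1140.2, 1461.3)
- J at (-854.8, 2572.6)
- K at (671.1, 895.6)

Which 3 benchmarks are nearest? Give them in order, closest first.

Distances from (705.0, 1026.9):
A: √((-482.9)² + (378.2)²) = √(233192.410 + 143035.240) = 613.4 m
B: √((-673.1)² + (-152.3)²) = √(453063.610 + 23195.290) = 690.1 m
C: √((-1074.7)² + (1393.0)²) = √(1154980.090 + 1940449.000) = 1759.4 m
D: √((-2136.9)² + (-66.9)²) = √(4566341.610 + 4475.610) = 2137.9 m
E: √((-1440.2)² + (1312.7)²) = √(2074176.040 + 1723181.290) = 1948.7 m
F: √((-2094.3)² + (95.4)²) = √(4386092.490 + 9101.160) = 2096.5 m
G: √((-758.1)² + (-1071.5)²) = √(574715.610 + 1148112.250) = 1312.6 m
H: √((-416.7)² + (171.4)²) = √(173638.890 + 29377.960) = 450.6 m
I: √((-1845.2)² + (434.4)²) = √(3404763.040 + 188703.360) = 1895.6 m
J: √((-1559.8)² + (1545.7)²) = √(2432976.040 + 2389188.490) = 2195.9 m
K: √((-33.9)² + (-131.3)²) = √(1149.210 + 17239.690) = 135.6 m
Sorted: K (135.6 m) < H (450.6 m) < A (613.4 m) < B (690.1 m) < G (1312.6 m) < …

K, H, A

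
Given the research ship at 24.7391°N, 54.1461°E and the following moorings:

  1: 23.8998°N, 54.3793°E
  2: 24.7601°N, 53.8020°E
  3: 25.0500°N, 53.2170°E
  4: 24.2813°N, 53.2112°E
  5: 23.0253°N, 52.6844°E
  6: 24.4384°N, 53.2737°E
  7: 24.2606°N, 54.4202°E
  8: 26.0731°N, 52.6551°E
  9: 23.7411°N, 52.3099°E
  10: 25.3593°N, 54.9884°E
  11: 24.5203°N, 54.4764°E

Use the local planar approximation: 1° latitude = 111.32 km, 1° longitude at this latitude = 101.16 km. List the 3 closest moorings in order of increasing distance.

2, 11, 7

Distances from 24.7391°N, 54.1461°E:
1: 96.3631 km
2: 34.8876 km
3: 100.1574 km
4: 107.4313 km
5: 241.3738 km
6: 94.3871 km
7: 60.0514 km
8: 211.6650 km
9: 216.4386 km
10: 109.6670 km
11: 41.3484 km
Sorted: 2 (34.8876 km) < 11 (41.3484 km) < 7 (60.0514 km) < 6 (94.3871 km) < 1 (96.3631 km) < …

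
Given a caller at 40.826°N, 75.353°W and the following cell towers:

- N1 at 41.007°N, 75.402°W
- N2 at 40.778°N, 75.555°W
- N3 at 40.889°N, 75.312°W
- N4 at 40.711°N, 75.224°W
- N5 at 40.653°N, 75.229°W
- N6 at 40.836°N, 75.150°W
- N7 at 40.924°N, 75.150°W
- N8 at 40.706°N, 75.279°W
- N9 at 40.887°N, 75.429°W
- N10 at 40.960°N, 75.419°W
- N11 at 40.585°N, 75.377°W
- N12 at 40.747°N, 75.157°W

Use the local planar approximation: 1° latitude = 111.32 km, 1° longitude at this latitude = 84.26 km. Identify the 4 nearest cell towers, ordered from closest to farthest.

N3, N9, N8, N10

Distances from 40.826°N, 75.353°W:
N1: 20.568 km
N2: 17.840 km
N3: 7.818 km
N4: 16.794 km
N5: 21.910 km
N6: 17.141 km
N7: 20.288 km
N8: 14.742 km
N9: 9.334 km
N10: 15.920 km
N11: 26.904 km
N12: 18.711 km
Sorted: N3 (7.818 km) < N9 (9.334 km) < N8 (14.742 km) < N10 (15.920 km) < N4 (16.794 km) < N6 (17.141 km) < …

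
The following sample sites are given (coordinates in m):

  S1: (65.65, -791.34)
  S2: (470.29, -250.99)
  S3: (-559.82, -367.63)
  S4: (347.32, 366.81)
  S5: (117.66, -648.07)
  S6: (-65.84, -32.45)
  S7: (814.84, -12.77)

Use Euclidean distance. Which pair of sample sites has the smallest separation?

S1 and S5

Pairwise distances:
S1–S5: 152.42 m
S2–S7: 418.88 m
S2–S5: 531.06 m
S4–S6: 574.55 m
S2–S6: 578.96 m
S3–S6: 596.96 m
S4–S7: 602.21 m
S2–S4: 629.92 m
S5–S6: 642.39 m
S1–S2: 675.06 m
S3–S5: 733.23 m
S1–S3: 755.48 m
S1–S6: 770.20 m
S6–S7: 880.90 m
S5–S7: 943.22 m
S2–S3: 1036.69 m
S4–S5: 1040.54 m
S1–S7: 1080.49 m
S3–S4: 1167.18 m
S1–S4: 1191.91 m
S3–S7: 1419.72 m
Closest pair: S1–S5 at 152.42 m.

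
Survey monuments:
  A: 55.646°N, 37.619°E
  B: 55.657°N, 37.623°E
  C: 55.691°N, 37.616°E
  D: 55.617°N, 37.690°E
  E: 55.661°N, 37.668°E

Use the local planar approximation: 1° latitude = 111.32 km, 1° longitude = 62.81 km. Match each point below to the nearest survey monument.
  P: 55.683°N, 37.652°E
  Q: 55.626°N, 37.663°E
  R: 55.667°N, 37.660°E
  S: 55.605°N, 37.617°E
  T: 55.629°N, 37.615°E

P at 55.683°N, 37.652°E:
  A: √((-0.037·111.32)² + (-0.033·62.81)²) = √(16.96484 + 4.29621) = 4.611 km
  B: √((-0.026·111.32)² + (-0.029·62.81)²) = √(8.37709 + 3.31783) = 3.420 km
  C: √((0.008·111.32)² + (-0.036·62.81)²) = √(0.79310 + 5.11284) = 2.430 km
  D: √((-0.066·111.32)² + (0.038·62.81)²) = √(53.98017 + 5.69672) = 7.725 km
  E: √((-0.022·111.32)² + (0.016·62.81)²) = √(5.99780 + 1.00994) = 2.647 km
  → nearest: C (2.430 km)
Q at 55.626°N, 37.663°E:
  A: √((0.020·111.32)² + (-0.044·62.81)²) = √(4.95686 + 7.63771) = 3.549 km
  B: √((0.031·111.32)² + (-0.040·62.81)²) = √(11.90885 + 6.31215) = 4.269 km
  C: √((0.065·111.32)² + (-0.047·62.81)²) = √(52.35680 + 8.71472) = 7.815 km
  D: √((-0.009·111.32)² + (0.027·62.81)²) = √(1.00376 + 2.87598) = 1.970 km
  E: √((0.035·111.32)² + (0.005·62.81)²) = √(15.18037 + 0.09863) = 3.909 km
  → nearest: D (1.970 km)
R at 55.667°N, 37.660°E:
  A: √((-0.021·111.32)² + (-0.041·62.81)²) = √(5.46493 + 6.63171) = 3.478 km
  B: √((-0.010·111.32)² + (-0.037·62.81)²) = √(1.23921 + 5.40084) = 2.577 km
  C: √((0.024·111.32)² + (-0.044·62.81)²) = √(7.13787 + 7.63771) = 3.844 km
  D: √((-0.050·111.32)² + (0.030·62.81)²) = √(30.98036 + 3.55059) = 5.876 km
  E: √((-0.006·111.32)² + (0.008·62.81)²) = √(0.44612 + 0.25249) = 0.836 km
  → nearest: E (0.836 km)
S at 55.605°N, 37.617°E:
  A: √((0.041·111.32)² + (0.002·62.81)²) = √(20.83119 + 0.01578) = 4.566 km
  B: √((0.052·111.32)² + (0.006·62.81)²) = √(33.50835 + 0.14202) = 5.801 km
  C: √((0.086·111.32)² + (-0.001·62.81)²) = √(91.65229 + 0.00395) = 9.574 km
  D: √((0.012·111.32)² + (0.073·62.81)²) = √(1.78447 + 21.02342) = 4.776 km
  E: √((0.056·111.32)² + (0.051·62.81)²) = √(38.86176 + 10.26119) = 7.009 km
  → nearest: A (4.566 km)
T at 55.629°N, 37.615°E:
  A: √((0.017·111.32)² + (0.004·62.81)²) = √(3.58133 + 0.06312) = 1.909 km
  B: √((0.028·111.32)² + (0.008·62.81)²) = √(9.71544 + 0.25249) = 3.157 km
  C: √((0.062·111.32)² + (0.001·62.81)²) = √(47.63540 + 0.00395) = 6.902 km
  D: √((-0.012·111.32)² + (0.075·62.81)²) = √(1.78447 + 22.19117) = 4.896 km
  E: √((0.032·111.32)² + (0.053·62.81)²) = √(12.68955 + 11.08177) = 4.876 km
  → nearest: A (1.909 km)

P→C; Q→D; R→E; S→A; T→A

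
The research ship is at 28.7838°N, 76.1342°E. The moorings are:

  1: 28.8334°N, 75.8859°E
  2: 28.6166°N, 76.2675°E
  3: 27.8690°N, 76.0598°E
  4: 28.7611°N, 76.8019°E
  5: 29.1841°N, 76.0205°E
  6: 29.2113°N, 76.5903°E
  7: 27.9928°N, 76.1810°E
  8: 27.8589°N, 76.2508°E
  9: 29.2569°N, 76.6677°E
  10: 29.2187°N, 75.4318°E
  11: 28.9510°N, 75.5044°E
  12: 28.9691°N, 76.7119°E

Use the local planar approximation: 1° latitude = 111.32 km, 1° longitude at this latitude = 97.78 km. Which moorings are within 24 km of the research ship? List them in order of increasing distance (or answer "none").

Distances from 28.7838°N, 76.1342°E:
1: 24.8987 km
2: 22.7227 km
3: 102.0951 km
4: 65.3366 km
5: 45.9273 km
6: 65.2202 km
7: 88.1729 km
8: 103.5892 km
9: 74.1276 km
10: 84.0289 km
11: 64.3332 km
12: 60.1360 km
Threshold 24 km: 2 (22.7227 km) is within range.

2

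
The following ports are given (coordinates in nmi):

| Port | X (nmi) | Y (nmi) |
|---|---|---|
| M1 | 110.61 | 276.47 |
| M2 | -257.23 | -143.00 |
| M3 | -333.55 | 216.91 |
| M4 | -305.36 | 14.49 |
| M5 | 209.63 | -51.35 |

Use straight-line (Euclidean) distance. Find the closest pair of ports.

Pairwise distances:
M2–M4: 164.68 nmi
M3–M4: 204.37 nmi
M1–M5: 342.45 nmi
M2–M3: 367.91 nmi
M1–M3: 448.14 nmi
M2–M5: 475.77 nmi
M1–M4: 491.59 nmi
M4–M5: 519.18 nmi
M1–M2: 557.91 nmi
M3–M5: 605.81 nmi
Closest pair: M2–M4 at 164.68 nmi.

M2 and M4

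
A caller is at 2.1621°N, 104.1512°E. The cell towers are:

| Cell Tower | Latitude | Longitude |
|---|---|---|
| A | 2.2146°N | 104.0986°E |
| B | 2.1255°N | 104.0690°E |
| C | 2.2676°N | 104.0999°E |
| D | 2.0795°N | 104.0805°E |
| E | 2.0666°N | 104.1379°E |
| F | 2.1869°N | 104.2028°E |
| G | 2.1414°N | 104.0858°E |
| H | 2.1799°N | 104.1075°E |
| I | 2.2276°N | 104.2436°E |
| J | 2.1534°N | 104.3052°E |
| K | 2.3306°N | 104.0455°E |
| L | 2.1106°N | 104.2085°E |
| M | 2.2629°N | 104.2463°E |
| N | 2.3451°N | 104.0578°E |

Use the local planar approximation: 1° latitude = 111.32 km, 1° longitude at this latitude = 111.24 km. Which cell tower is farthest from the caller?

N

Distances from 2.1621°N, 104.1512°E:
A: √((0.0525·111.32)² + (-0.0526·111.24)²) = √(34.155842 + 34.236822) = 8.2700 km
B: √((-0.0366·111.32)² + (-0.0822·111.24)²) = √(16.600018 + 83.611419) = 10.0106 km
C: √((0.1055·111.32)² + (-0.0513·111.24)²) = √(137.927643 + 32.565421) = 13.0573 km
D: √((-0.0826·111.32)² + (-0.0707·111.24)²) = √(84.548613 + 61.853003) = 12.0997 km
E: √((-0.0955·111.32)² + (-0.0133·111.24)²) = √(113.019437 + 2.188897) = 10.7335 km
F: √((0.0248·111.32)² + (0.0516·111.24)²) = √(7.621663 + 32.947416) = 6.3694 km
G: √((-0.0207·111.32)² + (-0.0654·111.24)²) = √(5.309909 + 52.927022) = 7.6313 km
H: √((0.0178·111.32)² + (-0.0437·111.24)²) = √(3.926326 + 23.631149) = 5.2495 km
I: √((0.0655·111.32)² + (0.0924·111.24)²) = √(53.165389 + 105.649125) = 12.6022 km
J: √((-0.0087·111.32)² + (0.1540·111.24)²) = √(0.937961 + 293.469791) = 17.1583 km
K: √((0.1685·111.32)² + (-0.1057·111.24)²) = √(351.840805 + 138.252163) = 22.1380 km
L: √((-0.0515·111.32)² + (0.0573·111.24)²) = √(32.867060 + 40.628539) = 8.5730 km
M: √((0.1008·111.32)² + (0.0951·111.24)²) = √(125.912098 + 111.913633) = 15.4216 km
N: √((0.1830·111.32)² + (-0.0934·111.24)²) = √(415.000457 + 107.948277) = 22.8681 km
Maximum: N at 22.8681 km.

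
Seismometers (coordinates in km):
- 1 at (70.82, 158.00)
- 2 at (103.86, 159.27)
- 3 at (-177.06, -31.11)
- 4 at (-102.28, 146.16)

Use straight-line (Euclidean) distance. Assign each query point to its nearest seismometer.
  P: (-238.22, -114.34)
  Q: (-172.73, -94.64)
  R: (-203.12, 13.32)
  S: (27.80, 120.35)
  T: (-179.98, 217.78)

P→3; Q→3; R→3; S→1; T→4

P at (-238.22, -114.34):
  1: √((309.04)² + (272.34)²) = √(95505.7216 + 74169.0756) = 411.92 km
  2: √((342.08)² + (273.61)²) = √(117018.7264 + 74862.4321) = 438.04 km
  3: √((61.16)² + (83.23)²) = √(3740.5456 + 6927.2329) = 103.28 km
  4: √((135.94)² + (260.50)²) = √(18479.6836 + 67860.2500) = 293.84 km
  → nearest: 3 (103.28 km)
Q at (-172.73, -94.64):
  1: √((243.55)² + (252.64)²) = √(59316.6025 + 63826.9696) = 350.92 km
  2: √((276.59)² + (253.91)²) = √(76502.0281 + 64470.2881) = 375.46 km
  3: √((-4.33)² + (63.53)²) = √(18.7489 + 4036.0609) = 63.68 km
  4: √((70.45)² + (240.80)²) = √(4963.2025 + 57984.6400) = 250.89 km
  → nearest: 3 (63.68 km)
R at (-203.12, 13.32):
  1: √((273.94)² + (144.68)²) = √(75043.1236 + 20932.3024) = 309.80 km
  2: √((306.98)² + (145.95)²) = √(94236.7204 + 21301.4025) = 339.91 km
  3: √((26.06)² + (-44.43)²) = √(679.1236 + 1974.0249) = 51.51 km
  4: √((100.84)² + (132.84)²) = √(10168.7056 + 17646.4656) = 166.78 km
  → nearest: 3 (51.51 km)
S at (27.80, 120.35):
  1: √((43.02)² + (37.65)²) = √(1850.7204 + 1417.5225) = 57.17 km
  2: √((76.06)² + (38.92)²) = √(5785.1236 + 1514.7664) = 85.44 km
  3: √((-204.86)² + (-151.46)²) = √(41967.6196 + 22940.1316) = 254.77 km
  4: √((-130.08)² + (25.81)²) = √(16920.8064 + 666.1561) = 132.62 km
  → nearest: 1 (57.17 km)
T at (-179.98, 217.78):
  1: √((250.80)² + (-59.78)²) = √(62900.6400 + 3573.6484) = 257.83 km
  2: √((283.84)² + (-58.51)²) = √(80565.1456 + 3423.4201) = 289.81 km
  3: √((2.92)² + (-248.89)²) = √(8.5264 + 61946.2321) = 248.91 km
  4: √((77.70)² + (-71.62)²) = √(6037.2900 + 5129.4244) = 105.67 km
  → nearest: 4 (105.67 km)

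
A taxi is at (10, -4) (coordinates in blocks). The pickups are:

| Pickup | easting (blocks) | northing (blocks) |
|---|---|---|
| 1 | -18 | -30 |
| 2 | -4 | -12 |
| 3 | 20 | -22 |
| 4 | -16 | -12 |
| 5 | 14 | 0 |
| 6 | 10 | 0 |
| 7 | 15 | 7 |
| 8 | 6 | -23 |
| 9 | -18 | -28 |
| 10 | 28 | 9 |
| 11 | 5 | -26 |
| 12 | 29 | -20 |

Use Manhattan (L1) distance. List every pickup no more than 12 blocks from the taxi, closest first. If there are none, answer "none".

Distances from (10, -4):
1: 54 blocks
2: 22 blocks
3: 28 blocks
4: 34 blocks
5: 8 blocks
6: 4 blocks
7: 16 blocks
8: 23 blocks
9: 52 blocks
10: 31 blocks
11: 27 blocks
12: 35 blocks
Threshold 12 blocks: 6 (4 blocks), 5 (8 blocks) are within range.

6, 5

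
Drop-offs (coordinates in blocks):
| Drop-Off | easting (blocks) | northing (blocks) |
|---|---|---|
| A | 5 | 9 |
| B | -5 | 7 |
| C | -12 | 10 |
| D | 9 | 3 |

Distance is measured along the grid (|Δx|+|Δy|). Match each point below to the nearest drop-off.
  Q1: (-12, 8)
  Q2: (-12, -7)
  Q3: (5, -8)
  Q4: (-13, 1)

Q1 at (-12, 8):
  A: 18 blocks
  B: 8 blocks
  C: 2 blocks
  D: 26 blocks
  → nearest: C (2 blocks)
Q2 at (-12, -7):
  A: 33 blocks
  B: 21 blocks
  C: 17 blocks
  D: 31 blocks
  → nearest: C (17 blocks)
Q3 at (5, -8):
  A: 17 blocks
  B: 25 blocks
  C: 35 blocks
  D: 15 blocks
  → nearest: D (15 blocks)
Q4 at (-13, 1):
  A: 26 blocks
  B: 14 blocks
  C: 10 blocks
  D: 24 blocks
  → nearest: C (10 blocks)

Q1→C; Q2→C; Q3→D; Q4→C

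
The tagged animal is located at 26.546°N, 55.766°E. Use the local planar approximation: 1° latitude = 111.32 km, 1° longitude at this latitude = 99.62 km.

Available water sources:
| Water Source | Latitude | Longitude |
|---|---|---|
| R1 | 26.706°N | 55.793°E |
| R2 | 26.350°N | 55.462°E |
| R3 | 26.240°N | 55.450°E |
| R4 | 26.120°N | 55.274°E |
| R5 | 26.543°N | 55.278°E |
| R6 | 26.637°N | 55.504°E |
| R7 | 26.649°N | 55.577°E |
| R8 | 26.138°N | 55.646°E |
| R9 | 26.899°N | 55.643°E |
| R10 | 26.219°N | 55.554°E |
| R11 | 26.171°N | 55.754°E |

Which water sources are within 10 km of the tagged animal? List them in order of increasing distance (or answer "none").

Distances from 26.546°N, 55.766°E:
R1: √((0.160·111.32)² + (0.027·99.62)²) = √(317.23885 + 7.23470) = 18.013 km
R2: √((-0.196·111.32)² + (-0.304·99.62)²) = √(476.05654 + 917.14973) = 37.326 km
R3: √((-0.306·111.32)² + (-0.316·99.62)²) = √(1160.35065 + 990.98536) = 46.382 km
R4: √((-0.426·111.32)² + (-0.492·99.62)²) = √(2248.87643 + 2402.27809) = 68.199 km
R5: √((-0.003·111.32)² + (-0.488·99.62)²) = √(0.11153 + 2363.37544) = 48.616 km
R6: √((0.091·111.32)² + (-0.262·99.62)²) = √(102.61933 + 681.23297) = 27.997 km
R7: √((0.103·111.32)² + (-0.189·99.62)²) = √(131.46824 + 354.50036) = 22.045 km
R8: √((-0.408·111.32)² + (-0.120·99.62)²) = √(2062.84559 + 142.90768) = 46.965 km
R9: √((0.353·111.32)² + (-0.123·99.62)²) = √(1544.17247 + 150.14238) = 41.162 km
R10: √((-0.327·111.32)² + (-0.212·99.62)²) = √(1325.07939 + 446.03075) = 42.085 km
R11: √((-0.375·111.32)² + (-0.012·99.62)²) = √(1742.64502 + 1.42908) = 41.762 km
Threshold 10 km: none within range.

none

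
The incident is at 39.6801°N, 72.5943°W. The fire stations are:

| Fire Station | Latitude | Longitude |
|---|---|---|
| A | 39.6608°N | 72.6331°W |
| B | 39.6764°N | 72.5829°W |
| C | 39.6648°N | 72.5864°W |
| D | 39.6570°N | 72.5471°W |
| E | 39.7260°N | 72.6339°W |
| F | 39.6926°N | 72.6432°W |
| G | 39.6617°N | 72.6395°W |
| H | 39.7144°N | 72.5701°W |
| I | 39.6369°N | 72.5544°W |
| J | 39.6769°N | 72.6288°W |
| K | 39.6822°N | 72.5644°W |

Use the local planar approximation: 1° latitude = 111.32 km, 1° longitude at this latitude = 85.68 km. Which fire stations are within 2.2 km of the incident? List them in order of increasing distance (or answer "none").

Distances from 39.6801°N, 72.5943°W:
A: √((-0.0193·111.32)² + (-0.0388·85.68)²) = √(4.615949 + 11.051529) = 3.9582 km
B: √((-0.0037·111.32)² + (0.0114·85.68)²) = √(0.169648 + 0.954044) = 1.0600 km
C: √((-0.0153·111.32)² + (0.0079·85.68)²) = √(2.900877 + 0.458156) = 1.8328 km
D: √((-0.0231·111.32)² + (0.0472·85.68)²) = √(6.612571 + 16.354712) = 4.7924 km
E: √((0.0459·111.32)² + (-0.0396·85.68)²) = √(26.107890 + 11.511960) = 6.1335 km
F: √((0.0125·111.32)² + (-0.0489·85.68)²) = √(1.936272 + 17.554022) = 4.4148 km
G: √((-0.0184·111.32)² + (-0.0452·85.68)²) = √(4.195484 + 14.998084) = 4.3810 km
H: √((0.0343·111.32)² + (0.0242·85.68)²) = √(14.579232 + 4.299220) = 4.3449 km
I: √((-0.0432·111.32)² + (0.0399·85.68)²) = √(23.126712 + 11.687045) = 5.9003 km
J: √((-0.0032·111.32)² + (-0.0345·85.68)²) = √(0.126896 + 8.737700) = 2.9773 km
K: √((0.0021·111.32)² + (0.0299·85.68)²) = √(0.054649 + 6.562983) = 2.5725 km
Threshold 2.2 km: B (1.0600 km), C (1.8328 km) are within range.

B, C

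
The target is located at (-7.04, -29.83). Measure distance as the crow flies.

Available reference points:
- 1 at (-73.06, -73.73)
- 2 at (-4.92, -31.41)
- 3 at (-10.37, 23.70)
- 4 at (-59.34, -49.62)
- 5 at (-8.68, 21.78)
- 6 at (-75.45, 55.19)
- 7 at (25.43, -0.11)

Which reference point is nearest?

2

Distances from (-7.04, -29.83):
1: √((-66.02)² + (-43.90)²) = √(4358.6404 + 1927.2100) = 79.28
2: √((2.12)² + (-1.58)²) = √(4.4944 + 2.4964) = 2.64
3: √((-3.33)² + (53.53)²) = √(11.0889 + 2865.4609) = 53.63
4: √((-52.30)² + (-19.79)²) = √(2735.2900 + 391.6441) = 55.92
5: √((-1.64)² + (51.61)²) = √(2.6896 + 2663.5921) = 51.64
6: √((-68.41)² + (85.02)²) = √(4679.9281 + 7228.4004) = 109.13
7: √((32.47)² + (29.72)²) = √(1054.3009 + 883.2784) = 44.02
Minimum: 2 at 2.64.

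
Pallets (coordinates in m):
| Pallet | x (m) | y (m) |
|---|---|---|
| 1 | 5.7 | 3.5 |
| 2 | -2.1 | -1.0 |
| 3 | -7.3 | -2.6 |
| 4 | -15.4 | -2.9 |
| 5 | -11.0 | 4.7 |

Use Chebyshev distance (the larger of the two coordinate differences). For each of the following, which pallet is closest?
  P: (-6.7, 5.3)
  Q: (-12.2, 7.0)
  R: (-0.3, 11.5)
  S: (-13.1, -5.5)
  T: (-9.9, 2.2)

P→5; Q→5; R→1; S→4; T→5

P at (-6.7, 5.3):
  1: 12.4 m
  2: 6.3 m
  3: 7.9 m
  4: 8.7 m
  5: 4.3 m
  → nearest: 5 (4.3 m)
Q at (-12.2, 7.0):
  1: 17.9 m
  2: 10.1 m
  3: 9.6 m
  4: 9.9 m
  5: 2.3 m
  → nearest: 5 (2.3 m)
R at (-0.3, 11.5):
  1: 8.0 m
  2: 12.5 m
  3: 14.1 m
  4: 15.1 m
  5: 10.7 m
  → nearest: 1 (8.0 m)
S at (-13.1, -5.5):
  1: 18.8 m
  2: 11.0 m
  3: 5.8 m
  4: 2.6 m
  5: 10.2 m
  → nearest: 4 (2.6 m)
T at (-9.9, 2.2):
  1: 15.6 m
  2: 7.8 m
  3: 4.8 m
  4: 5.5 m
  5: 2.5 m
  → nearest: 5 (2.5 m)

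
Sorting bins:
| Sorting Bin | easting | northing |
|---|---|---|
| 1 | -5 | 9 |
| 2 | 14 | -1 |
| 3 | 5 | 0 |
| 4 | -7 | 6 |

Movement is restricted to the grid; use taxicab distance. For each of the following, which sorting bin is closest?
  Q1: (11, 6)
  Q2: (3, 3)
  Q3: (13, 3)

Q1 at (11, 6):
  1: |-16| + |3| = 16 + 3 = 19
  2: |3| + |-7| = 3 + 7 = 10
  3: |-6| + |-6| = 6 + 6 = 12
  4: |-18| + |0| = 18 + 0 = 18
  → nearest: 2 (10)
Q2 at (3, 3):
  1: |-8| + |6| = 8 + 6 = 14
  2: |11| + |-4| = 11 + 4 = 15
  3: |2| + |-3| = 2 + 3 = 5
  4: |-10| + |3| = 10 + 3 = 13
  → nearest: 3 (5)
Q3 at (13, 3):
  1: |-18| + |6| = 18 + 6 = 24
  2: |1| + |-4| = 1 + 4 = 5
  3: |-8| + |-3| = 8 + 3 = 11
  4: |-20| + |3| = 20 + 3 = 23
  → nearest: 2 (5)

Q1→2; Q2→3; Q3→2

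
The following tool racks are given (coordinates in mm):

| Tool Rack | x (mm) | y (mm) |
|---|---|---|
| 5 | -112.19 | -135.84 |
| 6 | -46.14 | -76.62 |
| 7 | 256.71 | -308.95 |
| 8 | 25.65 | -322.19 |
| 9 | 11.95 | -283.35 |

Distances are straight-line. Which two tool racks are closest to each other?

Pairwise distances:
5–6: 88.71 mm
5–7: 407.50 mm
5–8: 231.79 mm
5–9: 192.80 mm
6–7: 381.70 mm
6–8: 255.85 mm
6–9: 214.74 mm
7–8: 231.44 mm
7–9: 246.10 mm
8–9: 41.19 mm
Closest pair: 8–9 at 41.19 mm.

8 and 9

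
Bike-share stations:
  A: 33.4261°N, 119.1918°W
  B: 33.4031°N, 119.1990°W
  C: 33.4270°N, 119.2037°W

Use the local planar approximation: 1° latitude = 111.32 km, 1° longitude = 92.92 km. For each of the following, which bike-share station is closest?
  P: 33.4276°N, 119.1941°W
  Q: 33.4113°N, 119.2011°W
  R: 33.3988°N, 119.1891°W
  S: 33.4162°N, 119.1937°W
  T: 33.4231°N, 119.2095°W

P at 33.4276°N, 119.1941°W:
  A: √((-0.0015·111.32)² + (0.0023·92.92)²) = √(0.027882 + 0.045675) = 0.2712 km
  B: √((-0.0245·111.32)² + (-0.0049·92.92)²) = √(7.438383 + 0.207305) = 2.7651 km
  C: √((-0.0006·111.32)² + (-0.0096·92.92)²) = √(0.004461 + 0.795721) = 0.8945 km
  → nearest: A (0.2712 km)
Q at 33.4113°N, 119.2011°W:
  A: √((0.0148·111.32)² + (0.0093·92.92)²) = √(2.714375 + 0.746766) = 1.8604 km
  B: √((-0.0082·111.32)² + (0.0021·92.92)²) = √(0.833248 + 0.038076) = 0.9334 km
  C: √((0.0157·111.32)² + (-0.0026·92.92)²) = √(3.054539 + 0.058367) = 1.7643 km
  → nearest: B (0.9334 km)
R at 33.3988°N, 119.1891°W:
  A: √((0.0273·111.32)² + (-0.0027·92.92)²) = √(9.235740 + 0.062943) = 3.0494 km
  B: √((0.0043·111.32)² + (-0.0099·92.92)²) = √(0.229131 + 0.846231) = 1.0370 km
  C: √((0.0282·111.32)² + (-0.0146·92.92)²) = √(9.854727 + 1.840450) = 3.4198 km
  → nearest: B (1.0370 km)
S at 33.4162°N, 119.1937°W:
  A: √((0.0099·111.32)² + (0.0019·92.92)²) = √(1.214554 + 0.031169) = 1.1161 km
  B: √((-0.0131·111.32)² + (-0.0053·92.92)²) = √(2.126616 + 0.242533) = 1.5392 km
  C: √((0.0108·111.32)² + (-0.0100·92.92)²) = √(1.445419 + 0.863413) = 1.5195 km
  → nearest: A (1.1161 km)
T at 33.4231°N, 119.2095°W:
  A: √((0.0030·111.32)² + (0.0177·92.92)²) = √(0.111529 + 2.704985) = 1.6782 km
  B: √((-0.0200·111.32)² + (0.0105·92.92)²) = √(4.956857 + 0.951912) = 2.4308 km
  C: √((0.0039·111.32)² + (0.0058·92.92)²) = √(0.188484 + 0.290452) = 0.6921 km
  → nearest: C (0.6921 km)

P→A; Q→B; R→B; S→A; T→C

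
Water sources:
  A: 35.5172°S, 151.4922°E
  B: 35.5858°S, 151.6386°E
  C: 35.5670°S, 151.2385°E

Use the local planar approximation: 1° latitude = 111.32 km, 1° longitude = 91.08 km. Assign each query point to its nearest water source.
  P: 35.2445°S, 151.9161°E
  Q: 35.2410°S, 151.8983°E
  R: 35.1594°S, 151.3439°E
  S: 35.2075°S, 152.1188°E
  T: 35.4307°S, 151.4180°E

P→B; Q→B; R→A; S→B; T→A

P at 35.2445°S, 151.9161°E:
  A: √((-0.2727·111.32)² + (-0.4239·91.08)²) = √(921.545263 + 1490.640364) = 49.1140 km
  B: √((-0.3413·111.32)² + (-0.2775·91.08)²) = √(1443.507258 + 638.810460) = 45.6324 km
  C: √((-0.3225·111.32)² + (-0.6776·91.08)²) = √(1288.860260 + 3808.840957) = 71.3982 km
  → nearest: B (45.6324 km)
Q at 35.2410°S, 151.8983°E:
  A: √((-0.2762·111.32)² + (-0.4061·91.08)²) = √(945.352428 + 1368.081666) = 48.0982 km
  B: √((-0.3448·111.32)² + (-0.2597·91.08)²) = √(1473.265129 + 559.486927) = 45.0861 km
  C: √((-0.3260·111.32)² + (-0.6598·91.08)²) = √(1316.987326 + 3611.359026) = 70.2022 km
  → nearest: B (45.0861 km)
R at 35.1594°S, 151.3439°E:
  A: √((-0.3578·111.32)² + (0.1483·91.08)²) = √(1586.452479 + 182.443479) = 42.0582 km
  B: √((-0.4264·111.32)² + (0.2947·91.08)²) = √(2253.101659 + 720.454097) = 54.5303 km
  C: √((-0.4076·111.32)² + (-0.1054·91.08)²) = √(2058.802780 + 92.156774) = 46.3784 km
  → nearest: A (42.0582 km)
S at 35.2075°S, 152.1188°E:
  A: √((-0.3097·111.32)² + (-0.6266·91.08)²) = √(1188.581061 + 3257.067994) = 66.6757 km
  B: √((-0.3783·111.32)² + (-0.4802·91.08)²) = √(1773.450528 + 1912.891579) = 60.7153 km
  C: √((-0.3595·111.32)² + (-0.8803·91.08)²) = √(1601.563582 + 6428.467426) = 89.6104 km
  → nearest: B (60.7153 km)
T at 35.4307°S, 151.4180°E:
  A: √((-0.0865·111.32)² + (0.0742·91.08)²) = √(92.721107 + 45.672402) = 11.7641 km
  B: √((-0.1551·111.32)² + (0.2206·91.08)²) = √(298.105501 + 403.698430) = 26.4916 km
  C: √((-0.1363·111.32)² + (-0.1795·91.08)²) = √(230.217380 + 267.285223) = 22.3048 km
  → nearest: A (11.7641 km)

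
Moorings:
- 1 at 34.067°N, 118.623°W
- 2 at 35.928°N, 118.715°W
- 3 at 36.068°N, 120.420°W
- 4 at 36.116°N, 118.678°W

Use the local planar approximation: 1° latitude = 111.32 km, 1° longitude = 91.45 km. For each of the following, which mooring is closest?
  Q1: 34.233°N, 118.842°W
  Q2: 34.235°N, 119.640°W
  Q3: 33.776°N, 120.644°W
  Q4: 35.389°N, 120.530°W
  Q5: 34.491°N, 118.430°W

Q1→1; Q2→1; Q3→1; Q4→3; Q5→1

Q1 at 34.233°N, 118.842°W:
  1: √((-0.166·111.32)² + (0.219·91.45)²) = √(341.47788 + 401.10276) = 27.250 km
  2: √((1.695·111.32)² + (0.127·91.45)²) = √(35602.93492 + 134.88848) = 189.045 km
  3: √((1.835·111.32)² + (-1.578·91.45)²) = √(41727.13169 + 20824.82773) = 250.104 km
  4: √((1.883·111.32)² + (0.164·91.45)²) = √(43938.68299 + 224.93400) = 210.151 km
  → nearest: 1 (27.250 km)
Q2 at 34.235°N, 119.640°W:
  1: √((-0.168·111.32)² + (1.017·91.45)²) = √(349.75583 + 8649.86492) = 94.866 km
  2: √((1.693·111.32)² + (0.925·91.45)²) = √(35518.96576 + 7155.67958) = 206.578 km
  3: √((1.833·111.32)² + (-0.780·91.45)²) = √(41636.22294 + 5088.11156) = 216.158 km
  4: √((1.881·111.32)² + (0.962·91.45)²) = √(43845.39495 + 7739.58303) = 227.123 km
  → nearest: 1 (94.866 km)
Q3 at 33.776°N, 120.644°W:
  1: √((0.291·111.32)² + (2.021·91.45)²) = √(1049.37901 + 34158.59874) = 187.638 km
  2: √((2.152·111.32)² + (1.929·91.45)²) = √(57389.30024 + 31119.44729) = 297.504 km
  3: √((2.292·111.32)² + (0.224·91.45)²) = √(65099.19555 + 419.62703) = 255.966 km
  4: √((2.340·111.32)² + (1.966·91.45)²) = √(67854.41493 + 32324.69581) = 316.511 km
  → nearest: 1 (187.638 km)
Q4 at 35.389°N, 120.530°W:
  1: √((-1.322·111.32)² + (1.907·91.45)²) = √(21657.54900 + 30413.66834) = 228.191 km
  2: √((0.539·111.32)² + (1.815·91.45)²) = √(3600.17760 + 27549.94133) = 176.494 km
  3: √((0.679·111.32)² + (0.110·91.45)²) = √(5713.28572 + 101.19354) = 76.253 km
  4: √((0.727·111.32)² + (1.852·91.45)²) = √(6549.60663 + 28684.63872) = 187.708 km
  → nearest: 3 (76.253 km)
Q5 at 34.491°N, 118.430°W:
  1: √((-0.424·111.32)² + (-0.193·91.45)²) = √(2227.80979 + 311.51721) = 50.392 km
  2: √((1.437·111.32)² + (-0.285·91.45)²) = √(25589.38990 + 679.29300) = 162.076 km
  3: √((1.577·111.32)² + (-1.990·91.45)²) = √(30818.37831 + 33118.72221) = 252.858 km
  4: √((1.625·111.32)² + (-0.248·91.45)²) = √(32723.00102 + 514.36426) = 182.311 km
  → nearest: 1 (50.392 km)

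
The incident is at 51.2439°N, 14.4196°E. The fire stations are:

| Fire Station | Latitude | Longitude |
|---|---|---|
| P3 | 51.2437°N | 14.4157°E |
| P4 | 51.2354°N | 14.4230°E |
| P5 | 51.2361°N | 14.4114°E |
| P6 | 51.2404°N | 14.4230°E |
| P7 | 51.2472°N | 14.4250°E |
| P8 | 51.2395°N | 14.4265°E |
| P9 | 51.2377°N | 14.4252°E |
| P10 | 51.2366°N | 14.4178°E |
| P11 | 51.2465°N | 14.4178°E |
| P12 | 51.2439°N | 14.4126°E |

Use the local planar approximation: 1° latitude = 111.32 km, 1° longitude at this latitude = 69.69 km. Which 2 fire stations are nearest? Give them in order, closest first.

P3, P11

Distances from 51.2439°N, 14.4196°E:
P3: 0.2727 km
P4: 0.9754 km
P5: 1.0395 km
P6: 0.4560 km
P7: 0.5259 km
P8: 0.6864 km
P9: 0.7929 km
P10: 0.8223 km
P11: 0.3154 km
P12: 0.4878 km
Sorted: P3 (0.2727 km) < P11 (0.3154 km) < P6 (0.4560 km) < P12 (0.4878 km) < …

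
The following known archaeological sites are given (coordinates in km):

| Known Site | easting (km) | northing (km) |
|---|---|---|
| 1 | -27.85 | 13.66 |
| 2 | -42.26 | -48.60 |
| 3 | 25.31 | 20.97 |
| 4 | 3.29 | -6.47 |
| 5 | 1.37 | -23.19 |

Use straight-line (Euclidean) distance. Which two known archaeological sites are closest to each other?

Pairwise distances:
1–2: 63.91 km
1–3: 53.66 km
1–4: 37.08 km
1–5: 47.03 km
2–3: 96.98 km
2–4: 62.05 km
2–5: 50.49 km
3–4: 35.18 km
3–5: 50.23 km
4–5: 16.83 km
Closest pair: 4–5 at 16.83 km.

4 and 5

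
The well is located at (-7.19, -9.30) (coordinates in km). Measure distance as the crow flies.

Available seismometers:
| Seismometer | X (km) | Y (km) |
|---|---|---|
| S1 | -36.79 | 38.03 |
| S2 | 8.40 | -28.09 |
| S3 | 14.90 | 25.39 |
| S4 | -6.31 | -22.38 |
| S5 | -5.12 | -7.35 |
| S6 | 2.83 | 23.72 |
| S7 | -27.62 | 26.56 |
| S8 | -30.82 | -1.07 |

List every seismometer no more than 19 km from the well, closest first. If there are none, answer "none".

S5, S4

Distances from (-7.19, -9.30):
S1: √((-29.60)² + (47.33)²) = √(876.1600 + 2240.1289) = 55.82 km
S2: √((15.59)² + (-18.79)²) = √(243.0481 + 353.0641) = 24.42 km
S3: √((22.09)² + (34.69)²) = √(487.9681 + 1203.3961) = 41.13 km
S4: √((0.88)² + (-13.08)²) = √(0.7744 + 171.0864) = 13.11 km
S5: √((2.07)² + (1.95)²) = √(4.2849 + 3.8025) = 2.84 km
S6: √((10.02)² + (33.02)²) = √(100.4004 + 1090.3204) = 34.51 km
S7: √((-20.43)² + (35.86)²) = √(417.3849 + 1285.9396) = 41.27 km
S8: √((-23.63)² + (8.23)²) = √(558.3769 + 67.7329) = 25.02 km
Threshold 19 km: S5 (2.84 km), S4 (13.11 km) are within range.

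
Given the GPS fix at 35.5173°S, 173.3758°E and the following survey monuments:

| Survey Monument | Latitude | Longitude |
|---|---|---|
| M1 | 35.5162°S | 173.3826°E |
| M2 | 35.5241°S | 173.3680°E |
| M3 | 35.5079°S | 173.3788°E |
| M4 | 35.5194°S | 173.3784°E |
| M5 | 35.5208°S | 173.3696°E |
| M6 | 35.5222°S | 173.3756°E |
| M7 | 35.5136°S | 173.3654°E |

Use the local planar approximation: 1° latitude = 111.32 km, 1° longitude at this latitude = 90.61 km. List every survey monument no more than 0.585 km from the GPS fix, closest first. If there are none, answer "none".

Distances from 35.5173°S, 173.3758°E:
M1: √((0.0011·111.32)² + (0.0068·90.61)²) = √(0.014994 + 0.379638) = 0.6282 km
M2: √((-0.0068·111.32)² + (-0.0078·90.61)²) = √(0.573013 + 0.499507) = 1.0356 km
M3: √((0.0094·111.32)² + (0.0030·90.61)²) = √(1.094970 + 0.073892) = 1.0811 km
M4: √((-0.0021·111.32)² + (0.0026·90.61)²) = √(0.054649 + 0.055501) = 0.3319 km
M5: √((-0.0035·111.32)² + (-0.0062·90.61)²) = √(0.151804 + 0.315599) = 0.6837 km
M6: √((-0.0049·111.32)² + (-0.0002·90.61)²) = √(0.297535 + 0.000328) = 0.5458 km
M7: √((0.0037·111.32)² + (-0.0104·90.61)²) = √(0.169648 + 0.888012) = 1.0284 km
Threshold 0.585 km: M4 (0.3319 km), M6 (0.5458 km) are within range.

M4, M6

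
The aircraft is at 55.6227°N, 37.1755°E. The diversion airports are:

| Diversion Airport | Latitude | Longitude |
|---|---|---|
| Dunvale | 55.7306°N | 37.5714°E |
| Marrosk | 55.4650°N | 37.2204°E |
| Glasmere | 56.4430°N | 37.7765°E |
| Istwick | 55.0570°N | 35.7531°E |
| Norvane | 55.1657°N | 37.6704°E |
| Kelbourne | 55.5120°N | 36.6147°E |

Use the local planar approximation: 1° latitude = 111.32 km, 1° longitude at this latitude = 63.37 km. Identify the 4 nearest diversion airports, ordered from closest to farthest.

Marrosk, Dunvale, Kelbourne, Norvane

Distances from 55.6227°N, 37.1755°E:
Dunvale: √((0.1079·111.32)² + (0.3959·63.37)²) = √(144.274403 + 629.416926) = 27.8153 km
Marrosk: √((-0.1577·111.32)² + (0.0449·63.37)²) = √(308.183783 + 8.095806) = 17.7843 km
Glasmere: √((0.8203·111.32)² + (0.6010·63.37)²) = √(8338.574599 + 1450.495408) = 98.9397 km
Istwick: √((-0.5657·111.32)² + (-1.4224·63.37)²) = √(3965.689914 + 8124.766743) = 109.9566 km
Norvane: √((-0.4570·111.32)² + (0.4949·63.37)²) = √(2588.086548 + 983.563315) = 59.7633 km
Kelbourne: √((-0.1107·111.32)² + (-0.5608·63.37)²) = √(151.859385 + 1262.942052) = 37.6138 km
Sorted: Marrosk (17.7843 km) < Dunvale (27.8153 km) < Kelbourne (37.6138 km) < Norvane (59.7633 km) < Glasmere (98.9397 km) < Istwick (109.9566 km)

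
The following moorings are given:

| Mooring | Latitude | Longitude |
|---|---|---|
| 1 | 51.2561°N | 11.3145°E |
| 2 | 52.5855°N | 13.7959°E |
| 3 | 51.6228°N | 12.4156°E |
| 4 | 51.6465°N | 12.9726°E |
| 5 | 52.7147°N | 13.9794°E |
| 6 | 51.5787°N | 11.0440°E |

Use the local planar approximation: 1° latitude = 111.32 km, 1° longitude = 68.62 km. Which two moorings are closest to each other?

Pairwise distances:
2–5: 19.1157 km
3–4: 38.3123 km
1–6: 40.4252 km
1–3: 85.8795 km
3–6: 94.2471 km
2–4: 118.8195 km
1–4: 121.7963 km
4–6: 132.5556 km
4–5: 137.5247 km
2–3: 143.0248 km
3–5: 162.1403 km
2–6: 219.5906 km
1–2: 225.5966 km
5–6: 237.8338 km
1–5: 244.5490 km
Closest pair: 2–5 at 19.1157 km.

2 and 5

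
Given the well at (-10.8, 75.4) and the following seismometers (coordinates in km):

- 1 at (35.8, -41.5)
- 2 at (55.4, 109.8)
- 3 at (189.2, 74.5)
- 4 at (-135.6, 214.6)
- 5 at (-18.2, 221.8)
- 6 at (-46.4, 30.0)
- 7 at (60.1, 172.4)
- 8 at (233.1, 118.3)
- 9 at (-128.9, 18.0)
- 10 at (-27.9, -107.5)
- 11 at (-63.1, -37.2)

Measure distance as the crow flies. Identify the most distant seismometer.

Distances from (-10.8, 75.4):
1: 125.8 km
2: 74.6 km
3: 200.0 km
4: 187.0 km
5: 146.6 km
6: 57.7 km
7: 120.1 km
8: 247.6 km
9: 131.3 km
10: 183.7 km
11: 124.2 km
Maximum: 8 at 247.6 km.

8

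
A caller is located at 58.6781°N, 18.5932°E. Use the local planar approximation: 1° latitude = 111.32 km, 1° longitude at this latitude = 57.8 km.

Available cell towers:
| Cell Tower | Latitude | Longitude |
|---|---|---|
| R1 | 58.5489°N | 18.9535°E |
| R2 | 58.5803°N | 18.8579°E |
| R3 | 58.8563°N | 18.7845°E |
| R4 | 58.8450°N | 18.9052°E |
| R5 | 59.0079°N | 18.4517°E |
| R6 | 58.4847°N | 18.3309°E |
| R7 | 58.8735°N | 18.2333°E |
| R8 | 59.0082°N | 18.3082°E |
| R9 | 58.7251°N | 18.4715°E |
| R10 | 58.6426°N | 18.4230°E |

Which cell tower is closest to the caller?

R9

Distances from 58.6781°N, 18.5932°E:
R1: 25.3091 km
R2: 18.7779 km
R3: 22.7107 km
R4: 25.8921 km
R5: 37.6133 km
R6: 26.3318 km
R7: 30.0978 km
R8: 40.2701 km
R9: 8.7667 km
R10: 10.6016 km
Minimum: R9 at 8.7667 km.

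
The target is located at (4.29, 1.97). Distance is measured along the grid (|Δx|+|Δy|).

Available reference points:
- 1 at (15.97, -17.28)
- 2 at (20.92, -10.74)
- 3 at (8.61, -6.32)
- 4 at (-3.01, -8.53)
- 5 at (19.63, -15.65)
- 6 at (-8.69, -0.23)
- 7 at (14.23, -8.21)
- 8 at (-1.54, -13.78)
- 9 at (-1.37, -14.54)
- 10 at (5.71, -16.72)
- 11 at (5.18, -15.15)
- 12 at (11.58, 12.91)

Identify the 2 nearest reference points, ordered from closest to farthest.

Distances from (4.29, 1.97):
1: 30.93
2: 29.34
3: 12.61
4: 17.80
5: 32.96
6: 15.18
7: 20.12
8: 21.58
9: 22.17
10: 20.11
11: 18.01
12: 18.23
Sorted: 3 (12.61) < 6 (15.18) < 4 (17.80) < 11 (18.01) < …

3, 6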